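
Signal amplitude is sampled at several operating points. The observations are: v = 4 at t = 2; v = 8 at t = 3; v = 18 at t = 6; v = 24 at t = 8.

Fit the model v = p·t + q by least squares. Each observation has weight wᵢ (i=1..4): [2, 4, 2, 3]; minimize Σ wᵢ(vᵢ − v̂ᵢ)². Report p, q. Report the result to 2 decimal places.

p = 3.29, q = -2.08

Sums needed: Σwᵢ·t·t = 308, Σwᵢ·t = 52, Σwᵢ·1 = 11.
Right-hand side: Σwᵢ·t·v = 904, Σwᵢ·v = 148.
Normal equations: [[308, 52]; [52, 11]]·[p, q]ᵀ = [904, 148]ᵀ.
Eliminating q: 11·(row 1) − 52·(row 2) gives 684·p = 11·904 − 52·148 = 2248, so p = 562/171.
Then q = (148 − 52·(562/171))/11 = -356/171.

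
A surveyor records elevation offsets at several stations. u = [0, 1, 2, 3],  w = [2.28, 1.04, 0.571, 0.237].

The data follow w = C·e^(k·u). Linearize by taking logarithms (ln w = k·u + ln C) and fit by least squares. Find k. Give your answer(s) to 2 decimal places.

Linearized form: ln w = k·u + ln C. From the 4 transformed points,
Σu = 6.0000, Σ(u)² = 14.0000, Σln w = -1.1367, Σu·ln w = -5.4006.
Normal system: [[14.0000, 6.0000]; [6.0000, 4]]·[k, ln C]ᵀ = [-5.4006, -1.1367]ᵀ.
Solving (det = 20.0000): k = -0.73912, ln C = 0.82451.

k = -0.74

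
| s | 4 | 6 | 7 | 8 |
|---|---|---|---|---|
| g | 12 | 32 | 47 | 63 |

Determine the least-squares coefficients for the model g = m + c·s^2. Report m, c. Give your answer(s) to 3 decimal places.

Compute the Gram sums: Σ1 = 4, Σs^2 = 165, Σs^2·s^2 = 8049.
For Mᵀg: Σg = 154, Σs^2·g = 7679.
So MᵀM·[m, c]ᵀ = Mᵀg: [[4, 165]; [165, 8049]]·[m, c]ᵀ = [154, 7679]ᵀ.
Determinant 4·8049 − 165² = 4971.
m = (154·8049 − 165·7679)/4971 = -9163/1657; c = (4·7679 − 165·154)/4971 = 5306/4971.

m = -5.530, c = 1.067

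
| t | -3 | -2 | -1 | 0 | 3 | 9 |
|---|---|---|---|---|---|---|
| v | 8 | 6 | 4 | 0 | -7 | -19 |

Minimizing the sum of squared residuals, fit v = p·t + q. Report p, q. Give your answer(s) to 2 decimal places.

Entries of AᵀA: Σt·t = 104, Σt = 6, Σ1 = 6.
Moment sums: Σt·v = -232, Σv = -8.
det = 104·6 − 6² = 588.
p = ((-232)·6 − 6·(-8))/588 = -16/7; q = (104·(-8) − 6·(-232))/588 = 20/21.

p = -2.29, q = 0.95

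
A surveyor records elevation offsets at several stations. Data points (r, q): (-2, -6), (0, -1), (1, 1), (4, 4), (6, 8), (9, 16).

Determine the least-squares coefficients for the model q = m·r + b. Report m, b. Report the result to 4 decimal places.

m = 1.8452, b = -1.8690

With design matrix A, AᵀA = [[138, 18]; [18, 6]] and Aᵀq = [221, 22]ᵀ.
Eliminating b: 6·(row 1) − 18·(row 2) gives 504·m = 6·221 − 18·22 = 930, so m = 155/84.
Then b = (22 − 18·(155/84))/6 = -157/84.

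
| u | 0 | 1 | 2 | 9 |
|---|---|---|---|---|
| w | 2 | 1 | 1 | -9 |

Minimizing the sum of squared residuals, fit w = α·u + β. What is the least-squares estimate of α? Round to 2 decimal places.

α = -1.26

Setting ∂/∂α … = 0 gives: 86·α + 12·β = -78;  12·α + 4·β = -5.
(Σu·u = 86, Σu = 12, Σ1 = 4, Σu·w = -78, Σw = -5.)
Δ = 86·4 − 12² = 200.
α = ((-78)·4 − 12·(-5))/200 = -63/50; β = (86·(-5) − 12·(-78))/200 = 253/100.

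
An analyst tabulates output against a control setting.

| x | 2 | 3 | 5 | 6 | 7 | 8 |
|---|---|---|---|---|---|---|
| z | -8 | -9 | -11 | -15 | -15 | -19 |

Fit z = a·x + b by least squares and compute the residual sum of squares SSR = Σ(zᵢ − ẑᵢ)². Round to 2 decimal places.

The normal equations are: 187·a + 31·b = -445;  31·a + 6·b = -77.
Δ = 187·6 − 31² = 161.
a = ((-445)·6 − 31·(-77))/161 = -283/161; b = (187·(-77) − 31·(-445))/161 = -604/161.
Residuals: -118/161, 4/161, 248/161, -113/161, 170/161, -191/161; SSR = 954/161.

SSR = 5.93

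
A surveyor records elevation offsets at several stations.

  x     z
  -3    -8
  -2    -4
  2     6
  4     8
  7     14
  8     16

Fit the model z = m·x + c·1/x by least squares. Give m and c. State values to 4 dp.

m = 1.9571, c = 2.7117

Compute the Gram sums: Σx·x = 146, Σx·1/x = 6, Σ1/x·1/x = 20029/28224.
Right-hand side: Σx·z = 302, Σ1/x·z = 41/3.
AᵀA·[m, c]ᵀ = Aᵀz becomes [[146, 6]; [6, 20029/28224]]·[m, c]ᵀ = [302, 41/3]ᵀ.
Determinant 146·(20029/28224) − 6² = 954085/14112.
m = (302·(20029/28224) − 6·(41/3))/(954085/14112) = 33949/17347; c = (146·(41/3) − 6·302)/(954085/14112) = 47040/17347.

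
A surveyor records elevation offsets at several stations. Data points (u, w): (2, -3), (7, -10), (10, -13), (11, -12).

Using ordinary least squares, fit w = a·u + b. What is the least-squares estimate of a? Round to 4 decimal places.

The normal equations are: 274·a + 30·b = -338;  30·a + 4·b = -38.
(Σu·u = 274, Σu = 30, Σ1 = 4, Σu·w = -338, Σw = -38.)
Eliminating b: 4·(row 1) − 30·(row 2) gives 196·a = 4·(-338) − 30·(-38) = -212, so a = -53/49.
Then b = ((-38) − 30·(-53/49))/4 = -68/49.

a = -1.0816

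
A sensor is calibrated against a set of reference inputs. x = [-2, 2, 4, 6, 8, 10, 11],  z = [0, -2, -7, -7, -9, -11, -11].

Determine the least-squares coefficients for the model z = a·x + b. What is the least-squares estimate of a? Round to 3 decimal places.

a = -0.902

Normal-equation sums: Σx·x = 345, Σx = 39, Σ1 = 7.
For Mᵀz: Σx·z = -377, Σz = -47.
Normal equations: [[345, 39]; [39, 7]]·[a, b]ᵀ = [-377, -47]ᵀ.
Eliminating b: 7·(row 1) − 39·(row 2) gives 894·a = 7·(-377) − 39·(-47) = -806, so a = -403/447.
Then b = ((-47) − 39·(-403/447))/7 = -252/149.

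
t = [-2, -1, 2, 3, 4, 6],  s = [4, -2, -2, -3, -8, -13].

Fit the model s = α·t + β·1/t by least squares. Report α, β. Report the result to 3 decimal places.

Setting ∂/∂α … = 0 gives: 70·α + 6·β = -129;  6·α + (245/144)·β = -37/6.
(Σt·t = 70, Σt·1/t = 6, Σ1/t·1/t = 245/144, Σt·s = -129, Σ1/t·s = -37/6.)
Determinant 70·(245/144) − 6² = 5983/72.
α = ((-129)·(245/144) − 6·(-37/6))/(5983/72) = -26277/11966; β = (70·(-37/6) − 6·(-129))/(5983/72) = 24648/5983.

α = -2.196, β = 4.120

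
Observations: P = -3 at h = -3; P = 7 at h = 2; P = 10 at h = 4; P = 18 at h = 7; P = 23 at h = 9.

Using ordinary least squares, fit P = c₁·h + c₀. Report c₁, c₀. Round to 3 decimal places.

The normal system XᵀX·[c₁, c₀]ᵀ = XᵀP is [[159, 19]; [19, 5]]·[c₁, c₀]ᵀ = [396, 55]ᵀ.
Δ = 159·5 − 19² = 434.
c₁ = (396·5 − 19·55)/434 = 935/434; c₀ = (159·55 − 19·396)/434 = 1221/434.

c₁ = 2.154, c₀ = 2.813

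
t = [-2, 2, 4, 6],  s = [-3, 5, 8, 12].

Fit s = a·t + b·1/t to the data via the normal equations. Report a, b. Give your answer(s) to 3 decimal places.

a = 2.000, b = 0.000

Setting ∂/∂a … = 0 gives: 60·a + 4·b = 120;  4·a + (85/144)·b = 8.
(Σt·t = 60, Σt·1/t = 4, Σ1/t·1/t = 85/144, Σt·s = 120, Σ1/t·s = 8.)
det = 60·(85/144) − 4² = 233/12.
a = (120·(85/144) − 4·8)/(233/12) = 2; b = (60·8 − 4·120)/(233/12) = 0.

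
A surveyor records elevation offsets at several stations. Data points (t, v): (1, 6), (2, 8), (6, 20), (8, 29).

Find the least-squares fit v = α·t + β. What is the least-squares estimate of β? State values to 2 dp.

Normal-equation sums: Σt·t = 105, Σt = 17, Σ1 = 4.
Right-hand side: Σt·v = 374, Σv = 63.
Normal equations: [[105, 17]; [17, 4]]·[α, β]ᵀ = [374, 63]ᵀ.
Eliminating β: 4·(row 1) − 17·(row 2) gives 131·α = 4·374 − 17·63 = 425, so α = 425/131.
Then β = (63 − 17·(425/131))/4 = 257/131.

β = 1.96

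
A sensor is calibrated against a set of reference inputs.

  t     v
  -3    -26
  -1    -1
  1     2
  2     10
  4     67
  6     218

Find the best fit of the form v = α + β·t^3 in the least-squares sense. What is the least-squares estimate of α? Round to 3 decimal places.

α = 1.259

AᵀA·[α, β]ᵀ = Aᵀv reads: 6·α + 261·β = 270;  261·α + 51547·β = 52161.
(Σ1 = 6, Σt^3 = 261, Σt^3·t^3 = 51547, Σv = 270, Σt^3·v = 52161.)
det = 6·51547 − 261² = 241161.
α = (270·51547 − 261·52161)/241161 = 101223/80387; β = (6·52161 − 261·270)/241161 = 80832/80387.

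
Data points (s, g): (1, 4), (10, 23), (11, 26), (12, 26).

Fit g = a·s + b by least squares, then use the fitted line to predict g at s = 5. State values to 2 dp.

ĝ = 12.45

Entries of MᵀM: Σs·s = 366, Σs = 34, Σ1 = 4.
Moment sums: Σs·g = 832, Σg = 79.
MᵀM·[a, b]ᵀ = Mᵀg becomes [[366, 34]; [34, 4]]·[a, b]ᵀ = [832, 79]ᵀ.
Determinant 366·4 − 34² = 308.
a = (832·4 − 34·79)/308 = 321/154; b = (366·79 − 34·832)/308 = 313/154.
At s = 5: ĝ = (321/154)·(5) + (313/154)·(1) = 137/11.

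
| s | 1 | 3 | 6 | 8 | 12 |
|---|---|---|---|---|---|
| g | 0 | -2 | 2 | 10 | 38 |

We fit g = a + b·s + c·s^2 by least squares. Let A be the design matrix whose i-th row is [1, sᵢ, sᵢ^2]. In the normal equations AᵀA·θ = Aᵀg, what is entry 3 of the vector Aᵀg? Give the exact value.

6166

Entry 3 ↔ basis s^2, so (Aᵀg)_{3} = Σᵢ (s^2)·gᵢ = (1)·(0) + (9)·(-2) + (36)·(2) + (64)·(10) + (144)·(38) = 6166.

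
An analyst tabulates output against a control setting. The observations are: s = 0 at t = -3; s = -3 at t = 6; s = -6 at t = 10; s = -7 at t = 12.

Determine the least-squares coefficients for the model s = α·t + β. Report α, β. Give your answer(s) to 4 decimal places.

α = -0.4670, β = -1.0810

Compute the Gram sums: Σt·t = 289, Σt = 25, Σ1 = 4.
Right-hand side: Σt·s = -162, Σs = -16.
So XᵀX·[α, β]ᵀ = Xᵀs: [[289, 25]; [25, 4]]·[α, β]ᵀ = [-162, -16]ᵀ.
Δ = 289·4 − 25² = 531.
α = ((-162)·4 − 25·(-16))/531 = -248/531; β = (289·(-16) − 25·(-162))/531 = -574/531.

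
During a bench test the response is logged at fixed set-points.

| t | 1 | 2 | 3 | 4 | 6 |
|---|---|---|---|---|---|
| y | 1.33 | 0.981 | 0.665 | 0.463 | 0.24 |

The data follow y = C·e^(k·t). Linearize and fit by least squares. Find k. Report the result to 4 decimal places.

Let Y = ln y. Fitting Y = k·t + ln C by least squares:
Σt = 16.0000, Σ(t)² = 66.0000, Σln y = -2.3391, Σt·ln y = -12.6199.
Equations: 66.0000·k + 16.0000·ln C = -12.6199;  16.0000·k + 5·ln C = -2.3391.
Slope k = (n·Σt·ln y − Σt·Σln y)/(n·Σ(t)² − (Σt)²) = (5·-12.6199 − 16.0000·-2.3391)/74.0000 = -0.34694; ln C = (Σln y − k·Σt)/n = 0.64239.

k = -0.3469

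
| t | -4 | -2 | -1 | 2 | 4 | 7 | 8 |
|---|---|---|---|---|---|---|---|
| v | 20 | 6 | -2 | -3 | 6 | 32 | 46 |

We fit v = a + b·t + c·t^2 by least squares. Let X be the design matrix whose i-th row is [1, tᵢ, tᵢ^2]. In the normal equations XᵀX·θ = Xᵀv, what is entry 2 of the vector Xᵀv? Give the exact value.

Entry 2 ↔ basis t, so (Xᵀv)_{2} = Σᵢ (t)·vᵢ = (-4)·(20) + (-2)·(6) + (-1)·(-2) + (2)·(-3) + (4)·(6) + (7)·(32) + (8)·(46) = 520.

520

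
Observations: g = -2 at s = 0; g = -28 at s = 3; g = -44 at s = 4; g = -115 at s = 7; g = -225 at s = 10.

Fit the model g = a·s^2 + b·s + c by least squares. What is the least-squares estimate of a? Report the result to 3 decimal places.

From the data, Σs^2·s^2 = 12738, Σs^2·s = 1434, Σs^2 = 174, Σs·s = 174, Σs = 24, Σ1 = 5.
And Σs^2·g = -29091, Σs·g = -3315, Σg = -414.
MᵀM·[a, b, c]ᵀ = Mᵀg becomes [[12738, 1434, 174]; [1434, 174, 24]; [174, 24, 5]]·[a, b, c]ᵀ = [-29091, -3315, -414]ᵀ.
Row-reducing yields a = -3163/1592, b = -3739/1592, c = -1899/796.

a = -1.987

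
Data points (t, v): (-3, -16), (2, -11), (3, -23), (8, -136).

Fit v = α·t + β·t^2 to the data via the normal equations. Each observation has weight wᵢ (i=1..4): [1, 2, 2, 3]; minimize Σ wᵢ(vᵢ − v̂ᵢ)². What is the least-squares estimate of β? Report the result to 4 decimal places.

β = -1.9763

With design matrix X, XᵀWX = [[227, 1579]; [1579, 12563]] and XᵀWv = [-3398, -26758]ᵀ.
Determinant 227·12563 − 1579² = 358560.
α = ((-3398)·12563 − 1579·(-26758))/358560 = -3043/2490; β = (227·(-26758) − 1579·(-3398))/358560 = -4921/2490.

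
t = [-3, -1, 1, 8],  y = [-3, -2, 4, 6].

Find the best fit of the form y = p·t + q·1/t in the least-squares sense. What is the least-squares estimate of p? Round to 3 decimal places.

p = 0.718

Setting ∂/∂p … = 0 gives: 75·p + 4·q = 63;  4·p + (1225/576)·q = 31/4.
(Σt·t = 75, Σt·1/t = 4, Σ1/t·1/t = 1225/576, Σt·y = 63, Σ1/t·y = 31/4.)
Δ = 75·(1225/576) − 4² = 27553/192.
p = (63·(1225/576) − 4·(31/4))/(27553/192) = 19773/27553; q = (75·(31/4) − 4·63)/(27553/192) = 63216/27553.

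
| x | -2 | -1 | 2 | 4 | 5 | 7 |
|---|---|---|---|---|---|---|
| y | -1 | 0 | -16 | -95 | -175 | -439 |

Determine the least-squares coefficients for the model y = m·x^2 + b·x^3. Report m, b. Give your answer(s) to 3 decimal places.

m = -2.036, b = -0.989

Compute the Gram sums: Σx^2·x^2 = 3315, Σx^2·x^3 = 20955, Σx^3·x^3 = 137499.
Right-hand side: Σx^2·y = -27474, Σx^3·y = -178652.
Determinant 3315·137499 − 20955² = 16697160.
m = ((-27474)·137499 − 20955·(-178652))/16697160 = -5665811/2782860; b = (3315·(-178652) − 20955·(-27474))/16697160 = -550457/556572.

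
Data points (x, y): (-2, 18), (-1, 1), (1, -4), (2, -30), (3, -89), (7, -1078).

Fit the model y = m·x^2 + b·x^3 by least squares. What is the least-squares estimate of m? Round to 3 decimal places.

The normal equations are: 2516·m + 17050·b = -53674;  17050·m + 118508·b = -372546.
det = 2516·118508 − 17050² = 7463628.
m = ((-53674)·118508 − 17050·(-372546))/7463628 = -2222273/1865907; b = (2516·(-372546) − 17050·(-53674))/7463628 = -5546009/1865907.

m = -1.191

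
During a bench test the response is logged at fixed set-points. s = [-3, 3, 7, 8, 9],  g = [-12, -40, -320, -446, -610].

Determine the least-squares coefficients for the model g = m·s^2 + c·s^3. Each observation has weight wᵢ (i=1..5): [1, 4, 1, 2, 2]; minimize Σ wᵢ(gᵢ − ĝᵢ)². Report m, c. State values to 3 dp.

m = -2.870, c = -0.516

Sums needed: Σwᵢ·s^2·s^2 = 24120, Σwᵢ·s^2·s^3 = 201170, Σwᵢ·s^3·s^3 = 1708464.
Moment sums: Σwᵢ·s^2·g = -173136, Σwᵢ·s^3·g = -1459840.
XᵀWX·[m, c]ᵀ = XᵀWg becomes [[24120, 201170]; [201170, 1708464]]·[m, c]ᵀ = [-173136, -1459840]ᵀ.
Determinant 24120·1708464 − 201170² = 738782780.
m = ((-173136)·1708464 − 201170·(-1459840))/738782780 = -530152576/184695695; c = (24120·(-1459840) − 201170·(-173136))/738782780 = -19078584/36939139.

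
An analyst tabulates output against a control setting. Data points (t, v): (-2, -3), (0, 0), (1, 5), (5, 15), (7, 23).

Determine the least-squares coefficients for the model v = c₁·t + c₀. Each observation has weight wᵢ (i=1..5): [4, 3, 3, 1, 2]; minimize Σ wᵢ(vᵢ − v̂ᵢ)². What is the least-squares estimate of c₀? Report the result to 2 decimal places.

The normal equations are: 142·c₁ + 14·c₀ = 436;  14·c₁ + 13·c₀ = 64.
(Σwᵢ·t·t = 142, Σwᵢ·t = 14, Σwᵢ·1 = 13, Σwᵢ·t·v = 436, Σwᵢ·v = 64.)
Determinant 142·13 − 14² = 1650.
c₁ = (436·13 − 14·64)/1650 = 2386/825; c₀ = (142·64 − 14·436)/1650 = 1492/825.

c₀ = 1.81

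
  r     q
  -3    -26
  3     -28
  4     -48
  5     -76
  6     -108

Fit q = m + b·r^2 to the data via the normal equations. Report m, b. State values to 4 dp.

Entries of AᵀA: Σ1 = 5, Σr^2 = 95, Σr^2·r^2 = 2339.
Moment sums: Σq = -286, Σr^2·q = -7042.
AᵀA·[m, b]ᵀ = Aᵀq becomes [[5, 95]; [95, 2339]]·[m, b]ᵀ = [-286, -7042]ᵀ.
Eliminating b: 2339·(row 1) − 95·(row 2) gives 2670·m = 2339·(-286) − 95·(-7042) = 36, so m = 6/445.
Then b = ((-7042) − 95·(6/445))/2339 = -268/89.

m = 0.0135, b = -3.0112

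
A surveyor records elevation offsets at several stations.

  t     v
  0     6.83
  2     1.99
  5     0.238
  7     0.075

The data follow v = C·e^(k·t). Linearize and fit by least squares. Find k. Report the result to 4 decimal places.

k = -0.6543

Let Y = ln v. Fitting Y = k·t + ln C by least squares:
Over the data: Σt = 14.0000, Σ(t)² = 78.0000, Σln v = -1.4163, Σt·ln v = -23.9330.
Normal system: [[78.0000, 14.0000]; [14.0000, 4]]·[k, ln C]ᵀ = [-23.9330, -1.4163]ᵀ.
Δ = 78.0000·4 − (14.0000)² = 116.0000; k = (-23.9330·4 − 14.0000·-1.4163)/116.0000 = -0.65434, ln C = (78.0000·-1.4163 − 14.0000·-23.9330)/116.0000 = 1.93613.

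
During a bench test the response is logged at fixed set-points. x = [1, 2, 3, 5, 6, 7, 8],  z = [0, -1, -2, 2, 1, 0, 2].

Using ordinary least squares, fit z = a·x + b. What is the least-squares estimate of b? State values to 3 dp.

The normal equations are: 188·a + 32·b = 24;  32·a + 7·b = 2.
(Σx·x = 188, Σx = 32, Σ1 = 7, Σx·z = 24, Σz = 2.)
det = 188·7 − 32² = 292.
a = (24·7 − 32·2)/292 = 26/73; b = (188·2 − 32·24)/292 = -98/73.

b = -1.342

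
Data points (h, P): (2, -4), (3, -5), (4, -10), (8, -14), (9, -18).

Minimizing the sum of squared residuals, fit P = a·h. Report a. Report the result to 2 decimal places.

a = -1.94

Compute the Gram sums: Σh·h = 174.
And Σh·P = -337.
a = (-337)/174 = -1.93678.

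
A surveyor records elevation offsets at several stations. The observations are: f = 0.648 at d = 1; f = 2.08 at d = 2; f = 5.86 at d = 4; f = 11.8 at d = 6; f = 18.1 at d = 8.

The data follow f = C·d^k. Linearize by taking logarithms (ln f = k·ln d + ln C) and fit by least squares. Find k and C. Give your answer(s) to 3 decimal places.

Let Y = ln f. Fitting Y = k·ln d + ln C by least squares:
Σln d = 5.9506, Σ(ln d)² = 9.9367, Σln f = 7.4307, Σln d·ln f = 13.4029.
Normal system: [[9.9367, 5.9506]; [5.9506, 5]]·[k, ln C]ᵀ = [13.4029, 7.4307]ᵀ.
Solving (det = 14.2736): k = 1.59718, ln C = -0.41471, so C = exp(-0.41471) = 0.66053.

k = 1.597, C = 0.661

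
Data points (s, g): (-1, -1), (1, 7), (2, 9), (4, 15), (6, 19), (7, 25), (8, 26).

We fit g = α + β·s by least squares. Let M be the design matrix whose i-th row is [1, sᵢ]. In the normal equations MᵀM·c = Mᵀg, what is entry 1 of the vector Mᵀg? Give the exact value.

100

Entry 1 ↔ basis 1, so (Mᵀg)_{1} = Σᵢ gᵢ = (1)·(-1) + (1)·(7) + (1)·(9) + (1)·(15) + (1)·(19) + (1)·(25) + (1)·(26) = 100.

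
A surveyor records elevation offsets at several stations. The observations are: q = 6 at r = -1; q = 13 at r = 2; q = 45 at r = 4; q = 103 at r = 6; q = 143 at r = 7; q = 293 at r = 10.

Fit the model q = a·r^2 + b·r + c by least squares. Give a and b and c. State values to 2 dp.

a = 3.03, b = -1.20, c = 2.11

Entries of XᵀX: Σr^2·r^2 = 13970, Σr^2·r = 1630, Σr^2 = 206, Σr·r = 206, Σr = 28, Σ1 = 6.
Moment sums: Σr^2·q = 40793, Σr·q = 4749, Σq = 603.
Normal equations: [[13970, 1630, 206]; [1630, 206, 28]; [206, 28, 6]]·[a, b, c]ᵀ = [40793, 4749, 603]ᵀ.
Inverting the 3×3 Gram matrix, [a, b, c]ᵀ = [329365/108726, -65380/54363, 38163/18121]ᵀ.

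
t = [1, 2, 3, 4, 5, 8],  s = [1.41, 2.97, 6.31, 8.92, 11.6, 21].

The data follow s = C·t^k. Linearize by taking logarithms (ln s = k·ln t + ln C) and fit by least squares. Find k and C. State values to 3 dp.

Taking logs, ln s = k·ln t + ln C, so regress ln s on ln t.
AᵀA = [[10.5236, 6.8669]; [6.8669, 6]], rhs = [16.0876, 10.9581]ᵀ  (here Σln t = 6.8669, Σ(ln t)² = 10.5236, Σln s = 10.9581, Σln t·ln s = 16.0876).
Solving (det = 15.9867): k = 1.33091, ln C = 0.30313, so C = exp(0.30313) = 1.35410.

k = 1.331, C = 1.354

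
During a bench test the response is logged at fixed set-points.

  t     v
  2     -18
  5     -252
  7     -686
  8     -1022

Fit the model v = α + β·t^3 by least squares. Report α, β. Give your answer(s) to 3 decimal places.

α = -2.542, β = -1.992

The normal system AᵀA·[α, β]ᵀ = Aᵀv is [[4, 988]; [988, 395482]]·[α, β]ᵀ = [-1978, -790206]ᵀ.
Eliminating β: 395482·(row 1) − 988·(row 2) gives 605784·α = 395482·(-1978) − 988·(-790206) = -1539868, so α = -384967/151446.
Then β = ((-790206) − 988·(-384967/151446))/395482 = -150820/75723.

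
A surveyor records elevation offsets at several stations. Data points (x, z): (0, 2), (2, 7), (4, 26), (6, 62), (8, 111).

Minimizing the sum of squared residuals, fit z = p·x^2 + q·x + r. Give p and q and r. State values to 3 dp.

From the data, Σx^2·x^2 = 5664, Σx^2·x = 800, Σx^2 = 120, Σx·x = 120, Σx = 20, Σ1 = 5.
For Aᵀz: Σx^2·z = 9780, Σx·z = 1378, Σz = 208.
Normal equations: [[5664, 800, 120]; [800, 120, 20]; [120, 20, 5]]·[p, q, r]ᵀ = [9780, 1378, 208]ᵀ.
Solving the 3×3 system (Gaussian elimination) gives p = 15/8, q = -27/20, r = 2.

p = 1.875, q = -1.350, r = 2.000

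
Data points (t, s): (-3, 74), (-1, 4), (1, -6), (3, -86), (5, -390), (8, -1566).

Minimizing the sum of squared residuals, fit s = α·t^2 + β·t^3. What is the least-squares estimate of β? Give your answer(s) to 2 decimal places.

β = -2.97

Sums needed: Σt^2·t^2 = 4885, Σt^2·t^3 = 35893, Σt^3·t^3 = 279229.
And Σt^2·s = -110084, Σt^3·s = -854872.
MᵀM·[α, β]ᵀ = Mᵀs becomes [[4885, 35893]; [35893, 279229]]·[α, β]ᵀ = [-110084, -854872]ᵀ.
det = 4885·279229 − 35893² = 75726216.
α = ((-110084)·279229 − 35893·(-854872))/75726216 = -13681135/18931554; β = (4885·(-854872) − 35893·(-110084))/75726216 = -56201177/18931554.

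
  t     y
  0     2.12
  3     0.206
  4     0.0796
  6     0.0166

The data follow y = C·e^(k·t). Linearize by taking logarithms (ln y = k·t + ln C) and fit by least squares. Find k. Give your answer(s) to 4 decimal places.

k = -0.8115

With ln yᵢ as the transformed response and tᵢ as the regressor:
Σt = 13.0000, Σ(t)² = 61.0000, Σln y = -7.4576, Σt·ln y = -39.4527.
Equations: 61.0000·k + 13.0000·ln C = -39.4527;  13.0000·k + 4·ln C = -7.4576.
Slope k = (n·Σt·ln y − Σt·Σln y)/(n·Σ(t)² − (Σt)²) = (4·-39.4527 − 13.0000·-7.4576)/75.0000 = -0.81150; ln C = (Σln y − k·Σt)/n = 0.77299.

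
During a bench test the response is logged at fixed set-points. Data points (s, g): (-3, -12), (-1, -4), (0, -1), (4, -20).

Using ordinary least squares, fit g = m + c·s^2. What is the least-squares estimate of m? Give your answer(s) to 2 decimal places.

m = -1.88

Entries of XᵀX: Σ1 = 4, Σs^2 = 26, Σs^2·s^2 = 338.
Right-hand side: Σg = -37, Σs^2·g = -432.
So XᵀX·[m, c]ᵀ = Xᵀg: [[4, 26]; [26, 338]]·[m, c]ᵀ = [-37, -432]ᵀ.
det = 4·338 − 26² = 676.
m = ((-37)·338 − 26·(-432))/676 = -49/26; c = (4·(-432) − 26·(-37))/676 = -383/338.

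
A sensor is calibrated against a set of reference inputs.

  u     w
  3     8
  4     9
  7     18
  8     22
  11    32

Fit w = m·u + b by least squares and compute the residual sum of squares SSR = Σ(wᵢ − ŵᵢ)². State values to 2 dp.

SSR = 3.78

Compute the Gram sums: Σu·u = 259, Σu = 33, Σ1 = 5.
And Σu·w = 714, Σw = 89.
So XᵀX·[m, b]ᵀ = Xᵀw: [[259, 33]; [33, 5]]·[m, b]ᵀ = [714, 89]ᵀ.
Eliminating b: 5·(row 1) − 33·(row 2) gives 206·m = 5·714 − 33·89 = 633, so m = 633/206.
Then b = (89 − 33·(633/206))/5 = -511/206.
Residuals: 130/103, -167/206, -106/103, -21/206, 70/103; SSR = 779/206.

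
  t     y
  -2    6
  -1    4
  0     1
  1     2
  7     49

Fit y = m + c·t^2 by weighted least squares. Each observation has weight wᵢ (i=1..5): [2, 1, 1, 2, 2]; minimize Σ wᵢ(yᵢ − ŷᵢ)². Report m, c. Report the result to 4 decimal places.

m = 1.7185, c = 0.9656

Entries of XᵀWX: Σwᵢ·1 = 8, Σwᵢ·t^2 = 109, Σwᵢ·t^2·t^2 = 4837.
Moment sums: Σwᵢ·y = 119, Σwᵢ·t^2·y = 4858.
So XᵀWX·[m, c]ᵀ = XᵀWy: [[8, 109]; [109, 4837]]·[m, c]ᵀ = [119, 4858]ᵀ.
det = 8·4837 − 109² = 26815.
m = (119·4837 − 109·4858)/26815 = 46081/26815; c = (8·4858 − 109·119)/26815 = 25893/26815.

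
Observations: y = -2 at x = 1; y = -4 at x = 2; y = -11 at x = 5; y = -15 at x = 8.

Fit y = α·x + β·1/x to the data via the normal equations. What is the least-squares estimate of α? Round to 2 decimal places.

α = -1.96

Normal-equation sums: Σx·x = 94, Σx·1/x = 4, Σ1/x·1/x = 2089/1600.
Moment sums: Σx·y = -185, Σ1/x·y = -323/40.
det = 94·(2089/1600) − 4² = 85383/800.
α = ((-185)·(2089/1600) − 4·(-323/40))/(85383/800) = -111595/56922; β = (94·(-323/40) − 4·(-185))/(85383/800) = -5080/28461.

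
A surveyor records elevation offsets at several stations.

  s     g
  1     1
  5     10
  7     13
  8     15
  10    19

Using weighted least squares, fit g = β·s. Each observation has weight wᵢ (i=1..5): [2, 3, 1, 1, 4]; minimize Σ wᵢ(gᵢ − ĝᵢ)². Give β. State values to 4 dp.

β = 1.9034

The normal equations are: 590·β = 1123.
β = 1123/590 = 1.90339.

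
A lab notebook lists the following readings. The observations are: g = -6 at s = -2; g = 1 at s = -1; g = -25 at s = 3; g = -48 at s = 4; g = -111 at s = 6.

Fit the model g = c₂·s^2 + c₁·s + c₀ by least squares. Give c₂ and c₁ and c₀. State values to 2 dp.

The normal system AᵀA·[c₂, c₁, c₀]ᵀ = Aᵀg is [[1650, 298, 66]; [298, 66, 10]; [66, 10, 5]]·[c₂, c₁, c₀]ᵀ = [-5012, -922, -189]ᵀ.
Solving the 3×3 system (Gaussian elimination) gives c₂ = -31859/10336, c₁ = -7265/10336, c₀ = 2773/646.

c₂ = -3.08, c₁ = -0.70, c₀ = 4.29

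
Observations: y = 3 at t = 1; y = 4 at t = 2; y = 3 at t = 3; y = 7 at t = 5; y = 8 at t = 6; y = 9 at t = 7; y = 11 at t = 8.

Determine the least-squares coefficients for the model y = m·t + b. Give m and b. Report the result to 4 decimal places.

Sums needed: Σt·t = 188, Σt = 32, Σ1 = 7.
Moment sums: Σt·y = 254, Σy = 45.
XᵀX·[m, b]ᵀ = Xᵀy becomes [[188, 32]; [32, 7]]·[m, b]ᵀ = [254, 45]ᵀ.
Determinant 188·7 − 32² = 292.
m = (254·7 − 32·45)/292 = 169/146; b = (188·45 − 32·254)/292 = 83/73.

m = 1.1575, b = 1.1370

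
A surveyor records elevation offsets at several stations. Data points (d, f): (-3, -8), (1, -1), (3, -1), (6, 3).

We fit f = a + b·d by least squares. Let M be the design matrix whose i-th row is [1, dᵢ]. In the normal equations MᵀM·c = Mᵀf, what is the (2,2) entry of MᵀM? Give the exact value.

55

Row 2 ↔ basis d, column 2 ↔ basis d, so (MᵀM)_{2,2} = Σᵢ (d)·(d) = (-3)·(-3) + (1)·(1) + (3)·(3) + (6)·(6) = 55.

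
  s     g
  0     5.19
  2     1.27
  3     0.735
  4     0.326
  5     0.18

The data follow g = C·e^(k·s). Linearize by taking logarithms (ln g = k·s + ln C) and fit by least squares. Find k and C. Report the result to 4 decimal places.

k = -0.6744, C = 5.1386

Linearized form: ln g = k·s + ln C. From the 5 transformed points,
Σs = 14.0000, Σ(s)² = 54.0000, Σln g = -1.2578, Σs·ln g = -13.5030.
Equations: 54.0000·k + 14.0000·ln C = -13.5030;  14.0000·k + 5·ln C = -1.2578.
Solving (det = 74.0000): k = -0.67441, ln C = 1.63678, so C = exp(1.63678) = 5.13861.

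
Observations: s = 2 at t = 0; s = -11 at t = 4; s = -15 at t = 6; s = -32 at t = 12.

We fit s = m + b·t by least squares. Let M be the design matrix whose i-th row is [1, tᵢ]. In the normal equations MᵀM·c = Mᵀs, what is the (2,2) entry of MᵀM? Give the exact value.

196

Row 2 ↔ basis t, column 2 ↔ basis t, so (MᵀM)_{2,2} = Σᵢ (t)·(t) = (0)·(0) + (4)·(4) + (6)·(6) + (12)·(12) = 196.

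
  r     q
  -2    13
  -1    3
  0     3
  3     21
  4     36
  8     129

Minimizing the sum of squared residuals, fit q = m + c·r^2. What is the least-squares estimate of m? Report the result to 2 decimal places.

m = 3.31

The normal system AᵀA·[m, c]ᵀ = Aᵀq is [[6, 94]; [94, 4450]]·[m, c]ᵀ = [205, 9076]ᵀ.
Eliminating c: 4450·(row 1) − 94·(row 2) gives 17864·m = 4450·205 − 94·9076 = 59106, so m = 29553/8932.
Then c = (9076 − 94·(29553/8932))/4450 = 17593/8932.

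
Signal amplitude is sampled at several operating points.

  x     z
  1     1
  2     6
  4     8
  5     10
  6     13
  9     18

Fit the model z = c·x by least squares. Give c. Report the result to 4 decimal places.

Entries of MᵀM: Σx·x = 163.
For Mᵀz: Σx·z = 335.
Normal equations: [[163]]·[c]ᵀ = [335]ᵀ.
Hence c = 335 / 163 ≈ 2.05521.

c = 2.0552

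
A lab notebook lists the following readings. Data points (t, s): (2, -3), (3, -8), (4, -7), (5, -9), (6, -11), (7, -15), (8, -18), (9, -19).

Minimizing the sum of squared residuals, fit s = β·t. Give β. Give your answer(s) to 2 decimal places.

β = -2.07

From the data, Σt·t = 284.
And Σt·s = -589.
So XᵀX·[β]ᵀ = Xᵀs: [[284]]·[β]ᵀ = [-589]ᵀ.
Hence β = -589 / 284 ≈ -2.07394.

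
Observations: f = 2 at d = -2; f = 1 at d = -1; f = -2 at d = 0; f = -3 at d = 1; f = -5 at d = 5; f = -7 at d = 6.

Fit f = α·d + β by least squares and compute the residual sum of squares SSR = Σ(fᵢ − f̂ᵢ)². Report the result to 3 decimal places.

With design matrix M, MᵀM = [[67, 9]; [9, 6]] and Mᵀf = [-75, -14]ᵀ.
Eliminating β: 6·(row 1) − 9·(row 2) gives 321·α = 6·(-75) − 9·(-14) = -324, so α = -108/107.
Then β = ((-14) − 9·(-108/107))/6 = -263/321.
Residuals: 257/321, 260/321, -379/321, -376/321, 278/321, -40/321; SSR = 1550/321.

SSR = 4.829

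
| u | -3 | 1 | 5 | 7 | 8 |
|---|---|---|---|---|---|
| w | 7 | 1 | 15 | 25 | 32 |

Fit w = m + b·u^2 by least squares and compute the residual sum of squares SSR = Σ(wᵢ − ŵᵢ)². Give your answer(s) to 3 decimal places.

SSR = 4.181

Entries of XᵀX: Σ1 = 5, Σu^2 = 148, Σu^2·u^2 = 7204.
For Xᵀw: Σw = 80, Σu^2·w = 3712.
Normal equations: [[5, 148]; [148, 7204]]·[m, b]ᵀ = [80, 3712]ᵀ.
Eliminating b: 7204·(row 1) − 148·(row 2) gives 14116·m = 7204·80 − 148·3712 = 26944, so m = 6736/3529.
Then b = (3712 − 148·(6736/3529))/7204 = 1680/3529.
Residuals: 2847/3529, -4887/3529, 4199/3529, -831/3529, -1328/3529; SSR = 14756/3529.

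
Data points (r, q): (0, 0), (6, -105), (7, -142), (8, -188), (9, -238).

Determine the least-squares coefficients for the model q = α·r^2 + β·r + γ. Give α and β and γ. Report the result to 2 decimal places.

α = -3.01, β = 0.67, γ = -0.02

Forming MᵀM = [[14354, 1800, 230]; [1800, 230, 30]; [230, 30, 5]] and Mᵀq = [-42048, -5270, -673]ᵀ gives MᵀM·[α, β, γ]ᵀ = Mᵀq.
Solving the 3×3 system (Gaussian elimination) gives α = -1853/615, β = 686/1025, γ = -53/3075.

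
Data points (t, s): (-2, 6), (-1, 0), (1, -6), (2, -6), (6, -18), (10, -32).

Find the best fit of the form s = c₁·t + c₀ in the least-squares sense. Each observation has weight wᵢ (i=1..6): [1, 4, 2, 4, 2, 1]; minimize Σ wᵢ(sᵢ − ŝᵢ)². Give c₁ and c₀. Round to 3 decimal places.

Compute the Gram sums: Σwᵢ·t·t = 198, Σwᵢ·t = 26, Σwᵢ·1 = 14.
And Σwᵢ·t·s = -608, Σwᵢ·s = -98.
MᵀWM·[c₁, c₀]ᵀ = MᵀWs becomes [[198, 26]; [26, 14]]·[c₁, c₀]ᵀ = [-608, -98]ᵀ.
Determinant 198·14 − 26² = 2096.
c₁ = ((-608)·14 − 26·(-98))/2096 = -1491/524; c₀ = (198·(-98) − 26·(-608))/2096 = -899/524.

c₁ = -2.845, c₀ = -1.716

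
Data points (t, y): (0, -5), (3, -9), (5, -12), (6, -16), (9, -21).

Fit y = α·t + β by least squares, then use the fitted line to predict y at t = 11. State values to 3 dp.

ŷ = -24.239

With design matrix X, XᵀX = [[151, 23]; [23, 5]] and Xᵀy = [-372, -63]ᵀ.
det = 151·5 − 23² = 226.
α = ((-372)·5 − 23·(-63))/226 = -411/226; β = (151·(-63) − 23·(-372))/226 = -957/226.
At t = 11: ŷ = (-411/226)·(11) + (-957/226)·(1) = -2739/113.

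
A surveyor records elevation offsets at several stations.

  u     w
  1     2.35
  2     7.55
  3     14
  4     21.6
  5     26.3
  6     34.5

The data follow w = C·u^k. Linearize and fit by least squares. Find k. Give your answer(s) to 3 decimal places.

k = 1.495

Taking logs, ln w = k·ln u + ln C, so regress ln w on ln u.
Σln u = 6.5793, Σ(ln u)² = 9.4099, Σln w = 15.3982, Σln u·ln w = 20.1669.
Equations: 9.4099·k + 6.5793·ln C = 20.1669;  6.5793·k + 6·ln C = 15.3982.
Solving (det = 13.1729): k = 1.49493, ln C = 0.92712.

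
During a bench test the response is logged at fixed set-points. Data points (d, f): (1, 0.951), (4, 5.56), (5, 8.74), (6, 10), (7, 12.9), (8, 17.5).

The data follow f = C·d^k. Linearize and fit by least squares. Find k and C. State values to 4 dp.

Linearized form: ln f = k·ln d + ln C. From the 6 transformed points,
Over the data: Σln d = 8.8128, Σ(ln d)² = 15.8331, Σln f = 11.5553, Σln d·ln f = 20.9210.
Normal system: [[15.8331, 8.8128]; [8.8128, 6]]·[k, ln C]ᵀ = [20.9210, 11.5553]ᵀ.
Solving (det = 17.3327): k = 1.36686, ln C = -0.08177, so C = exp(-0.08177) = 0.92148.

k = 1.3669, C = 0.9215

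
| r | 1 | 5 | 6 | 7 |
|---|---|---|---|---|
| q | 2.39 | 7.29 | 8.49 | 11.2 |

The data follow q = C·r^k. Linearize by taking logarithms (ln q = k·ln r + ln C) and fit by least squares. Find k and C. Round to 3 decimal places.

Let Y = ln q. Fitting Y = k·ln r + ln C by least squares:
Σln r = 5.3471, Σ(ln r)² = 9.5873, Σln q = 7.4126, Σln r·ln q = 11.7307.
Equations: 9.5873·k + 5.3471·ln C = 11.7307;  5.3471·k + 4·ln C = 7.4126.
Δ = 9.5873·4 − (5.3471)² = 9.7575; k = (11.7307·4 − 5.3471·7.4126)/9.7575 = 0.74679, ln C = (9.5873·7.4126 − 5.3471·11.7307)/9.7575 = 0.85486, so C = exp(0.85486) = 2.35105.

k = 0.747, C = 2.351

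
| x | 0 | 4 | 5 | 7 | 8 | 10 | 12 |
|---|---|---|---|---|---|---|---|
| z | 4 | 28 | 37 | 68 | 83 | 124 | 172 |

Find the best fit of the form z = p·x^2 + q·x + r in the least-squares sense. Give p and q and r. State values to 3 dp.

p = 1.015, q = 1.840, r = 3.908

With design matrix M, MᵀM = [[38114, 3772, 398]; [3772, 398, 46]; [398, 46, 7]] and Mᵀz = [47185, 4741, 516]ᵀ.
Solving the 3×3 system (Gaussian elimination) gives p = 46661/45966, q = 84563/45966, r = 29940/7661.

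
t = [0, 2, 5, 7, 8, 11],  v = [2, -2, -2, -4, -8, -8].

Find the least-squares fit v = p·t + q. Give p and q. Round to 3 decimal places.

Entries of MᵀM: Σt·t = 263, Σt = 33, Σ1 = 6.
Right-hand side: Σt·v = -194, Σv = -22.
Normal equations: [[263, 33]; [33, 6]]·[p, q]ᵀ = [-194, -22]ᵀ.
Δ = 263·6 − 33² = 489.
p = ((-194)·6 − 33·(-22))/489 = -146/163; q = (263·(-22) − 33·(-194))/489 = 616/489.

p = -0.896, q = 1.260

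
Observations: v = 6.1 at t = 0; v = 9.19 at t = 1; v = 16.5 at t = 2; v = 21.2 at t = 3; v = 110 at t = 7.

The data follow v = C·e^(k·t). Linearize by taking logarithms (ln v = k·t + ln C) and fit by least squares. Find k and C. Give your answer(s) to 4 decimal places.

Linearized form: ln v = k·t + ln C. From the 5 transformed points,
Σt = 13.0000, Σ(t)² = 63.0000, Σln v = 14.5842, Σt·ln v = 49.8902.
Equations: 63.0000·k + 13.0000·ln C = 49.8902;  13.0000·k + 5·ln C = 14.5842.
Solving (det = 146.0000): k = 0.40997, ln C = 1.85092, so C = exp(1.85092) = 6.36570.

k = 0.4100, C = 6.3657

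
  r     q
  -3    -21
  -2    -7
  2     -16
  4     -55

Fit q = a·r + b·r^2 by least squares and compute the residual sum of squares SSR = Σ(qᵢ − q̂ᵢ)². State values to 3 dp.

SSR = 0.916

The normal equations are: 33·a + 37·b = -175;  37·a + 369·b = -1161.
(Σr·r = 33, Σr·r^2 = 37, Σr^2·r^2 = 369, Σr·q = -175, Σr^2·q = -1161.)
Determinant 33·369 − 37² = 10808.
a = ((-175)·369 − 37·(-1161))/10808 = -10809/5404; b = (33·(-1161) − 37·(-175))/10808 = -15919/5404.
Residuals: -660/1351, 2115/2702, -585/2702, 180/1351; SSR = 2475/2702.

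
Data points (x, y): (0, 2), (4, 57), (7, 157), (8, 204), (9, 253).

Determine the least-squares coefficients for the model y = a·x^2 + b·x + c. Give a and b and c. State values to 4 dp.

MᵀM·[a, b, c]ᵀ = Mᵀy reads: 13314·a + 1648·b + 210·c = 42154;  1648·a + 210·b + 28·c = 5236;  210·a + 28·b + 5·c = 673.
(Σx^2·x^2 = 13314, Σx^2·x = 1648, Σx^2 = 210, Σx·x = 210, Σx = 28, Σ1 = 5, Σx^2·y = 42154, Σx·y = 5236, Σy = 673.)
Inverting the 3×3 Gram matrix, [a, b, c]ᵀ = [57904/20371, 48076/20371, 40743/20371]ᵀ.

a = 2.8425, b = 2.3600, c = 2.0000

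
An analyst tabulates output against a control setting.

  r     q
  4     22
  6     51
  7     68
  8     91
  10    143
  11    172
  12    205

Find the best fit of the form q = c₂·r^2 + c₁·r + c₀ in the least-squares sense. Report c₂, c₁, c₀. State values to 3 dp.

The normal equations are: 53426·c₂ + 5194·c₁ + 530·c₀ = 75976;  5194·c₂ + 530·c₁ + 58·c₀ = 7380;  530·c₂ + 58·c₁ + 7·c₀ = 752.
Row-reducing yields c₂ = 16445/11508, c₁ = 527/11508, c₀ = -1100/959.

c₂ = 1.429, c₁ = 0.046, c₀ = -1.147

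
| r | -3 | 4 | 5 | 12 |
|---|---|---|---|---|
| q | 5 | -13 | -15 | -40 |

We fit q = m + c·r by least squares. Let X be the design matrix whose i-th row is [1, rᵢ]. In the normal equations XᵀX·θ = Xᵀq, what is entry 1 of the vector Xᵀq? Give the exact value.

Entry 1 ↔ basis 1, so (Xᵀq)_{1} = Σᵢ qᵢ = (1)·(5) + (1)·(-13) + (1)·(-15) + (1)·(-40) = -63.

-63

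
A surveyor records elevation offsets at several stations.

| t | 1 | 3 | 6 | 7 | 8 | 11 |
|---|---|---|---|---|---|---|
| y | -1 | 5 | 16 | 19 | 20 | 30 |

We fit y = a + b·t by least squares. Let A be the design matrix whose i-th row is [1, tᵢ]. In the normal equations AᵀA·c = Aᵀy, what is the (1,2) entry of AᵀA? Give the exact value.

Row 1 ↔ basis 1, column 2 ↔ basis t, so (AᵀA)_{1,2} = Σᵢ t = (1)·(1) + (1)·(3) + (1)·(6) + (1)·(7) + (1)·(8) + (1)·(11) = 36.

36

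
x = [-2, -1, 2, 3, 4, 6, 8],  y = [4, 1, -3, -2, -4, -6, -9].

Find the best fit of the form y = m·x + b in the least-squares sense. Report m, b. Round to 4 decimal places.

Setting ∂/∂m … = 0 gives: 134·m + 20·b = -145;  20·m + 7·b = -19.
Eliminating b: 7·(row 1) − 20·(row 2) gives 538·m = 7·(-145) − 20·(-19) = -635, so m = -635/538.
Then b = ((-19) − 20·(-635/538))/7 = 177/269.

m = -1.1803, b = 0.6580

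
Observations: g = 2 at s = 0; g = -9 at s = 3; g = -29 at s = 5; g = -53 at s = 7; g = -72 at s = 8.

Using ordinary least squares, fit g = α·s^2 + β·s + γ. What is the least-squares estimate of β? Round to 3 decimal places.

XᵀX·[α, β, γ]ᵀ = Xᵀg reads: 7203·α + 1007·β + 147·γ = -8011;  1007·α + 147·β + 23·γ = -1119;  147·α + 23·β + 5·γ = -161.
(Σs^2·s^2 = 7203, Σs^2·s = 1007, Σs^2 = 147, Σs·s = 147, Σs = 23, Σ1 = 5, Σs^2·g = -8011, Σs·g = -1119, Σg = -161.)
Row-reducing yields α = -3082/2899, β = -1880/2899, γ = 5911/2899.

β = -0.648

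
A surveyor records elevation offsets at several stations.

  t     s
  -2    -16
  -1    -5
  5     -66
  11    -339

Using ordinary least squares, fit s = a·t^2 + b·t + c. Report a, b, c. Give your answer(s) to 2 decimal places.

a = -2.95, b = 1.69, c = -0.62

The normal system XᵀX·[a, b, c]ᵀ = Xᵀs is [[15283, 1447, 151]; [1447, 151, 13]; [151, 13, 4]]·[a, b, c]ᵀ = [-42738, -4022, -426]ᵀ.
Solving the 3×3 system (Gaussian elimination) gives a = -2791/946, b = 4795/2838, c = -875/1419.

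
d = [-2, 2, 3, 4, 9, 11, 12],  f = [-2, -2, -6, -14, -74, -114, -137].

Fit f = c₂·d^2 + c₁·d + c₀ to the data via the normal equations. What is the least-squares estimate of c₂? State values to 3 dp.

The normal equations are: 42307·c₂ + 3879·c₁ + 379·c₀ = -39810;  3879·c₂ + 379·c₁ + 39·c₀ = -3638;  379·c₂ + 39·c₁ + 7·c₀ = -349.
Inverting the 3×3 Gram matrix, [c₂, c₁, c₀]ᵀ = [-340243/349512, 19441/116504, 167779/87378]ᵀ.

c₂ = -0.973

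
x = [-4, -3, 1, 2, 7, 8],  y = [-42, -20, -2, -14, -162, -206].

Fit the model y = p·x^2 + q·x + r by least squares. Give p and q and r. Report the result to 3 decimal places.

Normal-equation sums: Σx^2·x^2 = 6851, Σx^2·x = 773, Σx^2 = 143, Σx·x = 143, Σx = 11, Σ1 = 6.
Moment sums: Σx^2·y = -22032, Σx·y = -2584, Σy = -446.
So AᵀA·[p, q, r]ᵀ = Aᵀy: [[6851, 773, 143]; [773, 143, 11]; [143, 11, 6]]·[p, q, r]ᵀ = [-22032, -2584, -446]ᵀ.
Row-reducing yields p = -747427/242916, q = -384749/242916, r = 77049/40486.

p = -3.077, q = -1.584, r = 1.903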